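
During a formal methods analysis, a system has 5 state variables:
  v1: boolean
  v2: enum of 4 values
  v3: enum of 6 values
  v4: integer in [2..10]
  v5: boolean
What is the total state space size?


State space = product of domain sizes of all variables.
Domain sizes:
  v1 (boolean): 2
  v2 (enum of 4 values): 4
  v3 (enum of 6 values): 6
  v4 (integer in [2..10]): 9
  v5 (boolean): 2
Product = 2 * 4 * 6 * 9 * 2 = 864

864


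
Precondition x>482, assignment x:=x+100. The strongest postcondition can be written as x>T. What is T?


Formula: sp(P, x:=E) = exists old_x. (x = E[old_x/x]) AND P[old_x/x] (old_x is the value of x before the assignment; eliminate old_x by solving x = E[old_x/x] for old_x)
Step 1: Precondition P: x>482, i.e. old_x > 482
Step 2: Assignment gives x = old_x + 100, so old_x = x - 100
Step 3: Substitute into P: x - 100 > 482
Step 4: Simplify: x > 482+100 = 582

582


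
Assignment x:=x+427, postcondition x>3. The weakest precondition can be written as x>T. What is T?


Formula: wp(x:=E, P) = P[E/x] (substitute E for x in postcondition)
Step 1: Postcondition: x>3
Step 2: Substitute x+427 for x: x+427>3
Step 3: Solve for x: x > 3-427 = -424

-424


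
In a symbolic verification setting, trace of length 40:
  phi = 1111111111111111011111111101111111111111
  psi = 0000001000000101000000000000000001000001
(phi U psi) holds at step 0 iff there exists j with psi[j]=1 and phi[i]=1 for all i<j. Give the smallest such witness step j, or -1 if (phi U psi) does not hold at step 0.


(phi U psi) at 0: need smallest j with psi[j]=1 and phi[i]=1 for all i in [0,j).
Scan from step 0:
  step 0: phi=1, psi=0 -> continue
  step 1: phi=1, psi=0 -> continue
  step 2: phi=1, psi=0 -> continue
  step 3: phi=1, psi=0 -> continue
  step 6: psi=1 and phi held for [0,6) -> witness found
Witness step = 6

6


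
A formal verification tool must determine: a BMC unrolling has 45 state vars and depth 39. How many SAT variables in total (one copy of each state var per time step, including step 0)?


BMC unrolls to depth k, creating one copy of each state var for steps 0..k.
Step count = 39 + 1 = 40 (steps 0 through 39)
Vars per step = 45
Total = 45 * 40 = 1800

1800


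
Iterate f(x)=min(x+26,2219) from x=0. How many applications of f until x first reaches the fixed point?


Step 1: x=0, cap=2219, increment=26
Step 2: x grows by 26 each step until capped at 2219; fixed point is x=2219
Step 3: iterations = ceil(2219/26) = 86

86


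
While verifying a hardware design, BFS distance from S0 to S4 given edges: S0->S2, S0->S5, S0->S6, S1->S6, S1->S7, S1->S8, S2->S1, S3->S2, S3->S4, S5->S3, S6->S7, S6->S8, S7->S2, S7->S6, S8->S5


BFS layer-by-layer from S0:
  dist 0: {S0}
  dist 1: {S2, S5, S6}
  dist 2: {S1, S3, S7, S8}
  dist 3: {S4}
  -> S4 reached at distance 3
Shortest path length = 3

3


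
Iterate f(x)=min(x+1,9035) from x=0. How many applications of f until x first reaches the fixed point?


Step 1: x=0, cap=9035, increment=1
Step 2: x grows by 1 each step until capped at 9035; fixed point is x=9035
Step 3: iterations = ceil(9035/1) = 9035

9035


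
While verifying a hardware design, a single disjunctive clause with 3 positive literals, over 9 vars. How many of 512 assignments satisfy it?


Step 1: Total=2^9=512
Step 2: Unsat when all 3 false: 2^6=64
Step 3: Sat=512-64=448

448


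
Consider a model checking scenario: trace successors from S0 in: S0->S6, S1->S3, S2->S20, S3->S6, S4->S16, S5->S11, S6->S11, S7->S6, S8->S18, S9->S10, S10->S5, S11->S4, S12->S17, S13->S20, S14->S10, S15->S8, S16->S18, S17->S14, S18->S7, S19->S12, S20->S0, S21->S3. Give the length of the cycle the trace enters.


Trace from S0 until a state repeats:
  S0 -> S6 -> S11 -> S4 -> S16 -> S18 -> S7 -> S6
S6 first seen at step 1, revisited at step 7.
Cycle length = 7 - 1 = 6

6


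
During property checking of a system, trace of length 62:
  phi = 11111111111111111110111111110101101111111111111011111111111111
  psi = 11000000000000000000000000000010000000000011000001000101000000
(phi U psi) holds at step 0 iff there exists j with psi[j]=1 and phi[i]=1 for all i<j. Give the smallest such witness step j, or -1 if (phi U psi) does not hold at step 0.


(phi U psi) at 0: need smallest j with psi[j]=1 and phi[i]=1 for all i in [0,j).
Scan from step 0:
  step 0: psi=1 and phi held for [0,0) -> witness found
Witness step = 0

0


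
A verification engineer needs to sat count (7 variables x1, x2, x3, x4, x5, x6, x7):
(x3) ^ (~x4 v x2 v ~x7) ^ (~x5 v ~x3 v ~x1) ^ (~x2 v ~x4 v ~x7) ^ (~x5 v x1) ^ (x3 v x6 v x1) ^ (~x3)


CNF with 7 clauses over 7 vars (128 assignments).
An assignment satisfies CNF iff every clause has >=1 true literal.
Check each row (bits = x1,x2,x3,x4,x5,x6,x7; clause T/F shown):
  row 0 [0000000]: clauses=FTTTTFT -> 0
  row 1 [0000001]: clauses=FTTTTFT -> 0
  row 2 [0000010]: clauses=FTTTTTT -> 0
  row 3 [0000011]: clauses=FTTTTTT -> 0
  row 4 [0000100]: clauses=FTTTFFT -> 0
  (every remaining row is evaluated the same way; all 128 results are listed next)
Full result column, 8 rows per line (x1,x2,x3,x4 fixed per line; x5,x6,x7 runs 000..111 left to right):
  rows 0-7 [x1,x2,x3,x4=0000]: 00000000  (ones: 0)
  rows 8-15 [x1,x2,x3,x4=0001]: 00000000  (ones: 0)
  rows 16-23 [x1,x2,x3,x4=0010]: 00000000  (ones: 0)
  rows 24-31 [x1,x2,x3,x4=0011]: 00000000  (ones: 0)
  rows 32-39 [x1,x2,x3,x4=0100]: 00000000  (ones: 0)
  rows 40-47 [x1,x2,x3,x4=0101]: 00000000  (ones: 0)
  rows 48-55 [x1,x2,x3,x4=0110]: 00000000  (ones: 0)
  rows 56-63 [x1,x2,x3,x4=0111]: 00000000  (ones: 0)
  rows 64-71 [x1,x2,x3,x4=1000]: 00000000  (ones: 0)
  rows 72-79 [x1,x2,x3,x4=1001]: 00000000  (ones: 0)
  rows 80-87 [x1,x2,x3,x4=1010]: 00000000  (ones: 0)
  rows 88-95 [x1,x2,x3,x4=1011]: 00000000  (ones: 0)
  rows 96-103 [x1,x2,x3,x4=1100]: 00000000  (ones: 0)
  rows 104-111 [x1,x2,x3,x4=1101]: 00000000  (ones: 0)
  rows 112-119 [x1,x2,x3,x4=1110]: 00000000  (ones: 0)
  rows 120-127 [x1,x2,x3,x4=1111]: 00000000  (ones: 0)
Satisfying assignments = 0+0+0+0+0+0+0+0+0+0+0+0+0+0+0+0 = 0

0


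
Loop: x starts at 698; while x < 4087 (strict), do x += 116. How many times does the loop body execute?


Step 1: x goes from 698 toward 4087 by 116; the body runs while x<4087, so iterations = ceil((bound-start)/step)
Step 2: Distance=3389
Step 3: ceil(3389/116)=30

30


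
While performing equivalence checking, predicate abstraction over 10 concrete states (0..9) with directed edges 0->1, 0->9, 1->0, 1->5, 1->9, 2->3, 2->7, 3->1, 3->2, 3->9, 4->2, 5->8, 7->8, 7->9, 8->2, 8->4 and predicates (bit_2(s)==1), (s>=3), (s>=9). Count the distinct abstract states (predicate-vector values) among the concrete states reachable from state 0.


BFS from 0:
Concrete reachable: {0, 1, 2, 3, 4, 5, 7, 8, 9}
Abstract via predicates (bit_2(s)==1), (s>=3), (s>=9):
  (0,0,0) <- {0, 1, 2}
  (0,1,0) <- {3, 8}
  (0,1,1) <- {9}
  (1,1,0) <- {4, 5, 7}
Distinct abstract states = 4

4


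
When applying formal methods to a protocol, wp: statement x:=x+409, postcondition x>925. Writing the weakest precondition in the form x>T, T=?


Formula: wp(x:=E, P) = P[E/x] (substitute E for x in postcondition)
Step 1: Postcondition: x>925
Step 2: Substitute x+409 for x: x+409>925
Step 3: Solve for x: x > 925-409 = 516

516


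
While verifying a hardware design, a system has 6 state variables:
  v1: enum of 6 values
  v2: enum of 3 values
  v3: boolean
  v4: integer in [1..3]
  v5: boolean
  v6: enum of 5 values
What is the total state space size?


State space = product of domain sizes of all variables.
Domain sizes:
  v1 (enum of 6 values): 6
  v2 (enum of 3 values): 3
  v3 (boolean): 2
  v4 (integer in [1..3]): 3
  v5 (boolean): 2
  v6 (enum of 5 values): 5
Product = 6 * 3 * 2 * 3 * 2 * 5 = 1080

1080


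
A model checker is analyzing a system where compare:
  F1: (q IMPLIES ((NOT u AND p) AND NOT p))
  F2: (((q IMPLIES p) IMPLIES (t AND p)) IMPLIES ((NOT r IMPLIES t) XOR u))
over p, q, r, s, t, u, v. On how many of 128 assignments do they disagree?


F1 = (q IMPLIES ((NOT u AND p) AND NOT p))
F2 = (((q IMPLIES p) IMPLIES (t AND p)) IMPLIES ((NOT r IMPLIES t) XOR u))
Evaluate both on each of 128 rows (bits = p,q,r,s,t,u,v):
  row 0 [0000000]: F1=1 F2=1 -> 0
  row 1 [0000001]: F1=1 F2=1 -> 0
  row 2 [0000010]: F1=1 F2=1 -> 0
  row 3 [0000011]: F1=1 F2=1 -> 0
  row 4 [0000100]: F1=1 F2=1 -> 0
  (every remaining row is evaluated the same way; all 128 results are listed next)
Full result column, 8 rows per line (p,q,r,s fixed per line; t,u,v runs 000..111 left to right):
  rows 0-7 [p,q,r,s=0000]: 00000000  (ones: 0)
  rows 8-15 [p,q,r,s=0001]: 00000000  (ones: 0)
  rows 16-23 [p,q,r,s=0010]: 00000000  (ones: 0)
  rows 24-31 [p,q,r,s=0011]: 00000000  (ones: 0)
  rows 32-39 [p,q,r,s=0100]: 00111100  (ones: 4)
  rows 40-47 [p,q,r,s=0101]: 00111100  (ones: 4)
  rows 48-55 [p,q,r,s=0110]: 11001100  (ones: 4)
  rows 56-63 [p,q,r,s=0111]: 11001100  (ones: 4)
  rows 64-71 [p,q,r,s=1000]: 00000011  (ones: 2)
  rows 72-79 [p,q,r,s=1001]: 00000011  (ones: 2)
  rows 80-87 [p,q,r,s=1010]: 00000011  (ones: 2)
  rows 88-95 [p,q,r,s=1011]: 00000011  (ones: 2)
  rows 96-103 [p,q,r,s=1100]: 11111100  (ones: 6)
  rows 104-111 [p,q,r,s=1101]: 11111100  (ones: 6)
  rows 112-119 [p,q,r,s=1110]: 11111100  (ones: 6)
  rows 120-127 [p,q,r,s=1111]: 11111100  (ones: 6)
Disagreements = 0+0+0+0+4+4+4+4+2+2+2+2+6+6+6+6 = 48

48


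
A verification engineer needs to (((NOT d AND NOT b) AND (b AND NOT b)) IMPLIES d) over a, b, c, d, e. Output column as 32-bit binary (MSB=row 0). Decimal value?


Formula: (((NOT d AND NOT b) AND (b AND NOT b)) IMPLIES d) over a, b, c, d, e (32 rows)
Evaluate each row (bits = a,b,c,d,e, MSB first):
  row 0 [00000]: (((NOT 0 AND NOT 0) AND (0 AND NOT 0)) IMPLIES 0) -> 1
  row 1 [00001]: (((NOT 0 AND NOT 0) AND (0 AND NOT 0)) IMPLIES 0) -> 1
  row 2 [00010]: (((NOT 1 AND NOT 0) AND (0 AND NOT 0)) IMPLIES 1) -> 1
  row 3 [00011]: (((NOT 1 AND NOT 0) AND (0 AND NOT 0)) IMPLIES 1) -> 1
  row 4 [00100]: (((NOT 0 AND NOT 0) AND (0 AND NOT 0)) IMPLIES 0) -> 1
  row 5 [00101]: (((NOT 0 AND NOT 0) AND (0 AND NOT 0)) IMPLIES 0) -> 1
  row 6 [00110]: (((NOT 1 AND NOT 0) AND (0 AND NOT 0)) IMPLIES 1) -> 1
  row 7 [00111]: (((NOT 1 AND NOT 0) AND (0 AND NOT 0)) IMPLIES 1) -> 1
  row 8 [01000]: (((NOT 0 AND NOT 1) AND (1 AND NOT 1)) IMPLIES 0) -> 1
  row 9 [01001]: (((NOT 0 AND NOT 1) AND (1 AND NOT 1)) IMPLIES 0) -> 1
  row 10 [01010]: (((NOT 1 AND NOT 1) AND (1 AND NOT 1)) IMPLIES 1) -> 1
  row 11 [01011]: (((NOT 1 AND NOT 1) AND (1 AND NOT 1)) IMPLIES 1) -> 1
  row 12 [01100]: (((NOT 0 AND NOT 1) AND (1 AND NOT 1)) IMPLIES 0) -> 1
  row 13 [01101]: (((NOT 0 AND NOT 1) AND (1 AND NOT 1)) IMPLIES 0) -> 1
  row 14 [01110]: (((NOT 1 AND NOT 1) AND (1 AND NOT 1)) IMPLIES 1) -> 1
  row 15 [01111]: (((NOT 1 AND NOT 1) AND (1 AND NOT 1)) IMPLIES 1) -> 1
  row 16 [10000]: (((NOT 0 AND NOT 0) AND (0 AND NOT 0)) IMPLIES 0) -> 1
  row 17 [10001]: (((NOT 0 AND NOT 0) AND (0 AND NOT 0)) IMPLIES 0) -> 1
  row 18 [10010]: (((NOT 1 AND NOT 0) AND (0 AND NOT 0)) IMPLIES 1) -> 1
  row 19 [10011]: (((NOT 1 AND NOT 0) AND (0 AND NOT 0)) IMPLIES 1) -> 1
  row 20 [10100]: (((NOT 0 AND NOT 0) AND (0 AND NOT 0)) IMPLIES 0) -> 1
  row 21 [10101]: (((NOT 0 AND NOT 0) AND (0 AND NOT 0)) IMPLIES 0) -> 1
  row 22 [10110]: (((NOT 1 AND NOT 0) AND (0 AND NOT 0)) IMPLIES 1) -> 1
  row 23 [10111]: (((NOT 1 AND NOT 0) AND (0 AND NOT 0)) IMPLIES 1) -> 1
  row 24 [11000]: (((NOT 0 AND NOT 1) AND (1 AND NOT 1)) IMPLIES 0) -> 1
  row 25 [11001]: (((NOT 0 AND NOT 1) AND (1 AND NOT 1)) IMPLIES 0) -> 1
  row 26 [11010]: (((NOT 1 AND NOT 1) AND (1 AND NOT 1)) IMPLIES 1) -> 1
  row 27 [11011]: (((NOT 1 AND NOT 1) AND (1 AND NOT 1)) IMPLIES 1) -> 1
  row 28 [11100]: (((NOT 0 AND NOT 1) AND (1 AND NOT 1)) IMPLIES 0) -> 1
  row 29 [11101]: (((NOT 0 AND NOT 1) AND (1 AND NOT 1)) IMPLIES 0) -> 1
  row 30 [11110]: (((NOT 1 AND NOT 1) AND (1 AND NOT 1)) IMPLIES 1) -> 1
  row 31 [11111]: (((NOT 1 AND NOT 1) AND (1 AND NOT 1)) IMPLIES 1) -> 1
Full result column, 4 rows per line (a,b,c fixed per line; d,e runs 00..11 left to right):
  rows 0-3 [a,b,c=000]: 1111  = hex F
  rows 4-7 [a,b,c=001]: 1111  = hex F
  rows 8-11 [a,b,c=010]: 1111  = hex F
  rows 12-15 [a,b,c=011]: 1111  = hex F
  rows 16-19 [a,b,c=100]: 1111  = hex F
  rows 20-23 [a,b,c=101]: 1111  = hex F
  rows 24-27 [a,b,c=110]: 1111  = hex F
  rows 28-31 [a,b,c=111]: 1111  = hex F
Output column (row 0 .. row 31) = 11111111111111111111111111111111
Output column grouped in 4s = 1111 1111 1111 1111 1111 1111 1111 1111 = 0xFFFFFFFF
Convert to decimal digit by digit (value = value*16 + digit):
  F -> 15
  15*16 + 15 (F) = 255
  255*16 + 15 (F) = 4095
  4095*16 + 15 (F) = 65535
  65535*16 + 15 (F) = 1048575
  1048575*16 + 15 (F) = 16777215
  16777215*16 + 15 (F) = 268435455
  268435455*16 + 15 (F) = 4294967295
Decimal = 4294967295

4294967295


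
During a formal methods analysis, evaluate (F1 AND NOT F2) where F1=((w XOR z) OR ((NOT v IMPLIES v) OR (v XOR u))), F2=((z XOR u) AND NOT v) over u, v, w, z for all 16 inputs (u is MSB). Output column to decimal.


F1 = ((w XOR z) OR ((NOT v IMPLIES v) OR (v XOR u)))
F2 = ((z XOR u) AND NOT v)
Counterexample to F1=>F2 is where F1=1 and F2=0.
Evaluate each row (bits = u,v,w,z, MSB first):
  row 0 [0000]: F1=0 F2=0 -> F1&~F2 -> 0
  row 1 [0001]: F1=1 F2=1 -> F1&~F2 -> 0
  row 2 [0010]: F1=1 F2=0 -> F1&~F2 -> 1
  row 3 [0011]: F1=0 F2=1 -> F1&~F2 -> 0
  row 4 [0100]: F1=1 F2=0 -> F1&~F2 -> 1
  row 5 [0101]: F1=1 F2=0 -> F1&~F2 -> 1
  row 6 [0110]: F1=1 F2=0 -> F1&~F2 -> 1
  row 7 [0111]: F1=1 F2=0 -> F1&~F2 -> 1
  row 8 [1000]: F1=1 F2=1 -> F1&~F2 -> 0
  row 9 [1001]: F1=1 F2=0 -> F1&~F2 -> 1
  row 10 [1010]: F1=1 F2=1 -> F1&~F2 -> 0
  row 11 [1011]: F1=1 F2=0 -> F1&~F2 -> 1
  row 12 [1100]: F1=1 F2=0 -> F1&~F2 -> 1
  row 13 [1101]: F1=1 F2=0 -> F1&~F2 -> 1
  row 14 [1110]: F1=1 F2=0 -> F1&~F2 -> 1
  row 15 [1111]: F1=1 F2=0 -> F1&~F2 -> 1
Full result column, 4 rows per line (u,v fixed per line; w,z runs 00..11 left to right):
  rows 0-3 [u,v=00]: 0010  = hex 2
  rows 4-7 [u,v=01]: 1111  = hex F
  rows 8-11 [u,v=10]: 0101  = hex 5
  rows 12-15 [u,v=11]: 1111  = hex F
Counterexample vector (row 0 .. row 15) = 0010111101011111
Output column grouped in 4s = 0010 1111 0101 1111 = 0x2F5F
Convert to decimal digit by digit (value = value*16 + digit):
  2 -> 2
  2*16 + 15 (F) = 47
  47*16 + 5 = 757
  757*16 + 15 (F) = 12127
Decimal = 12127

12127


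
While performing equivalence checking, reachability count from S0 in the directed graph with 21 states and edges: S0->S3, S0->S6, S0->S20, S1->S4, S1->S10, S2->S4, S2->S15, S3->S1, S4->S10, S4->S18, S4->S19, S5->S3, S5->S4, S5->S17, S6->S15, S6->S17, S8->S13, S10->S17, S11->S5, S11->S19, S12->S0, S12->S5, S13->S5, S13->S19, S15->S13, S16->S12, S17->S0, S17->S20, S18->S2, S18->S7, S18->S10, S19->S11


BFS from S0:
  layer 0: {S0}
  layer 1: {S3, S6, S20}
  layer 2: {S1, S15, S17}
  layer 3: {S4, S10, S13}
  layer 4: {S5, S18, S19}
  layer 5: {S2, S7, S11}
Reachable set: {S0, S1, S2, S3, S4, S5, S6, S7, S10, S11, S13, S15, S17, S18, S19, S20}
Count = 16

16


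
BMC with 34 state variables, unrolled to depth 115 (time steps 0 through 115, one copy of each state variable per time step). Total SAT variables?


BMC unrolls to depth k, creating one copy of each state var for steps 0..k.
Step count = 115 + 1 = 116 (steps 0 through 115)
Vars per step = 34
Total = 34 * 116 = 3944

3944


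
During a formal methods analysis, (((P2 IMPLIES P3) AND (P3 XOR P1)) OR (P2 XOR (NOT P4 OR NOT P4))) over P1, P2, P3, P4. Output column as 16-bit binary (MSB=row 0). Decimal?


Formula: (((P2 IMPLIES P3) AND (P3 XOR P1)) OR (P2 XOR (NOT P4 OR NOT P4))) over P1, P2, P3, P4 (16 rows)
Evaluate each row (bits = P1,P2,P3,P4, MSB first):
  row 0 [0000]: (((0 IMPLIES 0) AND (0 XOR 0)) OR (0 XOR (NOT 0 OR NOT 0))) -> 1
  row 1 [0001]: (((0 IMPLIES 0) AND (0 XOR 0)) OR (0 XOR (NOT 1 OR NOT 1))) -> 0
  row 2 [0010]: (((0 IMPLIES 1) AND (1 XOR 0)) OR (0 XOR (NOT 0 OR NOT 0))) -> 1
  row 3 [0011]: (((0 IMPLIES 1) AND (1 XOR 0)) OR (0 XOR (NOT 1 OR NOT 1))) -> 1
  row 4 [0100]: (((1 IMPLIES 0) AND (0 XOR 0)) OR (1 XOR (NOT 0 OR NOT 0))) -> 0
  row 5 [0101]: (((1 IMPLIES 0) AND (0 XOR 0)) OR (1 XOR (NOT 1 OR NOT 1))) -> 1
  row 6 [0110]: (((1 IMPLIES 1) AND (1 XOR 0)) OR (1 XOR (NOT 0 OR NOT 0))) -> 1
  row 7 [0111]: (((1 IMPLIES 1) AND (1 XOR 0)) OR (1 XOR (NOT 1 OR NOT 1))) -> 1
  row 8 [1000]: (((0 IMPLIES 0) AND (0 XOR 1)) OR (0 XOR (NOT 0 OR NOT 0))) -> 1
  row 9 [1001]: (((0 IMPLIES 0) AND (0 XOR 1)) OR (0 XOR (NOT 1 OR NOT 1))) -> 1
  row 10 [1010]: (((0 IMPLIES 1) AND (1 XOR 1)) OR (0 XOR (NOT 0 OR NOT 0))) -> 1
  row 11 [1011]: (((0 IMPLIES 1) AND (1 XOR 1)) OR (0 XOR (NOT 1 OR NOT 1))) -> 0
  row 12 [1100]: (((1 IMPLIES 0) AND (0 XOR 1)) OR (1 XOR (NOT 0 OR NOT 0))) -> 0
  row 13 [1101]: (((1 IMPLIES 0) AND (0 XOR 1)) OR (1 XOR (NOT 1 OR NOT 1))) -> 1
  row 14 [1110]: (((1 IMPLIES 1) AND (1 XOR 1)) OR (1 XOR (NOT 0 OR NOT 0))) -> 0
  row 15 [1111]: (((1 IMPLIES 1) AND (1 XOR 1)) OR (1 XOR (NOT 1 OR NOT 1))) -> 1
Full result column, 4 rows per line (P1,P2 fixed per line; P3,P4 runs 00..11 left to right):
  rows 0-3 [P1,P2=00]: 1011  = hex B
  rows 4-7 [P1,P2=01]: 0111  = hex 7
  rows 8-11 [P1,P2=10]: 1110  = hex E
  rows 12-15 [P1,P2=11]: 0101  = hex 5
Output column (row 0 .. row 15) = 1011011111100101
Output column grouped in 4s = 1011 0111 1110 0101 = 0xB7E5
Convert to decimal digit by digit (value = value*16 + digit):
  B -> 11
  11*16 + 7 = 183
  183*16 + 14 (E) = 2942
  2942*16 + 5 = 47077
Decimal = 47077

47077


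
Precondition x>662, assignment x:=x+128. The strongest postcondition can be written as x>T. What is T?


Formula: sp(P, x:=E) = exists old_x. (x = E[old_x/x]) AND P[old_x/x] (old_x is the value of x before the assignment; eliminate old_x by solving x = E[old_x/x] for old_x)
Step 1: Precondition P: x>662, i.e. old_x > 662
Step 2: Assignment gives x = old_x + 128, so old_x = x - 128
Step 3: Substitute into P: x - 128 > 662
Step 4: Simplify: x > 662+128 = 790

790


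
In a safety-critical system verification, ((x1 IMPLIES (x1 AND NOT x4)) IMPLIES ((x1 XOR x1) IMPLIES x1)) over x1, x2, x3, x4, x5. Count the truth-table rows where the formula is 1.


Formula: ((x1 IMPLIES (x1 AND NOT x4)) IMPLIES ((x1 XOR x1) IMPLIES x1)) over 5 vars (32 rows)
Evaluate each row (x1, x2, x3, x4, x5 as bits, MSB first):
  row 0 [00000]: ((0 IMPLIES (0 AND NOT 0)) IMPLIES ((0 XOR 0) IMPLIES 0)) -> 1
  row 1 [00001]: ((0 IMPLIES (0 AND NOT 0)) IMPLIES ((0 XOR 0) IMPLIES 0)) -> 1
  row 2 [00010]: ((0 IMPLIES (0 AND NOT 1)) IMPLIES ((0 XOR 0) IMPLIES 0)) -> 1
  row 3 [00011]: ((0 IMPLIES (0 AND NOT 1)) IMPLIES ((0 XOR 0) IMPLIES 0)) -> 1
  row 4 [00100]: ((0 IMPLIES (0 AND NOT 0)) IMPLIES ((0 XOR 0) IMPLIES 0)) -> 1
  row 5 [00101]: ((0 IMPLIES (0 AND NOT 0)) IMPLIES ((0 XOR 0) IMPLIES 0)) -> 1
  row 6 [00110]: ((0 IMPLIES (0 AND NOT 1)) IMPLIES ((0 XOR 0) IMPLIES 0)) -> 1
  row 7 [00111]: ((0 IMPLIES (0 AND NOT 1)) IMPLIES ((0 XOR 0) IMPLIES 0)) -> 1
  row 8 [01000]: ((0 IMPLIES (0 AND NOT 0)) IMPLIES ((0 XOR 0) IMPLIES 0)) -> 1
  row 9 [01001]: ((0 IMPLIES (0 AND NOT 0)) IMPLIES ((0 XOR 0) IMPLIES 0)) -> 1
  row 10 [01010]: ((0 IMPLIES (0 AND NOT 1)) IMPLIES ((0 XOR 0) IMPLIES 0)) -> 1
  row 11 [01011]: ((0 IMPLIES (0 AND NOT 1)) IMPLIES ((0 XOR 0) IMPLIES 0)) -> 1
  row 12 [01100]: ((0 IMPLIES (0 AND NOT 0)) IMPLIES ((0 XOR 0) IMPLIES 0)) -> 1
  row 13 [01101]: ((0 IMPLIES (0 AND NOT 0)) IMPLIES ((0 XOR 0) IMPLIES 0)) -> 1
  row 14 [01110]: ((0 IMPLIES (0 AND NOT 1)) IMPLIES ((0 XOR 0) IMPLIES 0)) -> 1
  row 15 [01111]: ((0 IMPLIES (0 AND NOT 1)) IMPLIES ((0 XOR 0) IMPLIES 0)) -> 1
  row 16 [10000]: ((1 IMPLIES (1 AND NOT 0)) IMPLIES ((1 XOR 1) IMPLIES 1)) -> 1
  row 17 [10001]: ((1 IMPLIES (1 AND NOT 0)) IMPLIES ((1 XOR 1) IMPLIES 1)) -> 1
  row 18 [10010]: ((1 IMPLIES (1 AND NOT 1)) IMPLIES ((1 XOR 1) IMPLIES 1)) -> 1
  row 19 [10011]: ((1 IMPLIES (1 AND NOT 1)) IMPLIES ((1 XOR 1) IMPLIES 1)) -> 1
  row 20 [10100]: ((1 IMPLIES (1 AND NOT 0)) IMPLIES ((1 XOR 1) IMPLIES 1)) -> 1
  row 21 [10101]: ((1 IMPLIES (1 AND NOT 0)) IMPLIES ((1 XOR 1) IMPLIES 1)) -> 1
  row 22 [10110]: ((1 IMPLIES (1 AND NOT 1)) IMPLIES ((1 XOR 1) IMPLIES 1)) -> 1
  row 23 [10111]: ((1 IMPLIES (1 AND NOT 1)) IMPLIES ((1 XOR 1) IMPLIES 1)) -> 1
  row 24 [11000]: ((1 IMPLIES (1 AND NOT 0)) IMPLIES ((1 XOR 1) IMPLIES 1)) -> 1
  row 25 [11001]: ((1 IMPLIES (1 AND NOT 0)) IMPLIES ((1 XOR 1) IMPLIES 1)) -> 1
  row 26 [11010]: ((1 IMPLIES (1 AND NOT 1)) IMPLIES ((1 XOR 1) IMPLIES 1)) -> 1
  row 27 [11011]: ((1 IMPLIES (1 AND NOT 1)) IMPLIES ((1 XOR 1) IMPLIES 1)) -> 1
  row 28 [11100]: ((1 IMPLIES (1 AND NOT 0)) IMPLIES ((1 XOR 1) IMPLIES 1)) -> 1
  row 29 [11101]: ((1 IMPLIES (1 AND NOT 0)) IMPLIES ((1 XOR 1) IMPLIES 1)) -> 1
  row 30 [11110]: ((1 IMPLIES (1 AND NOT 1)) IMPLIES ((1 XOR 1) IMPLIES 1)) -> 1
  row 31 [11111]: ((1 IMPLIES (1 AND NOT 1)) IMPLIES ((1 XOR 1) IMPLIES 1)) -> 1
Full result column, 8 rows per line (x1,x2 fixed per line; x3,x4,x5 runs 000..111 left to right):
  rows 0-7 [x1,x2=00]: 11111111  (ones: 8)
  rows 8-15 [x1,x2=01]: 11111111  (ones: 8)
  rows 16-23 [x1,x2=10]: 11111111  (ones: 8)
  rows 24-31 [x1,x2=11]: 11111111  (ones: 8)
Count of 1-rows = 8+8+8+8 = 32

32


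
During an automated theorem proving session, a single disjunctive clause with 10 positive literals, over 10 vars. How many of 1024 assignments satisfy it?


Step 1: Total=2^10=1024
Step 2: Unsat when all 10 false: 2^0=1
Step 3: Sat=1024-1=1023

1023


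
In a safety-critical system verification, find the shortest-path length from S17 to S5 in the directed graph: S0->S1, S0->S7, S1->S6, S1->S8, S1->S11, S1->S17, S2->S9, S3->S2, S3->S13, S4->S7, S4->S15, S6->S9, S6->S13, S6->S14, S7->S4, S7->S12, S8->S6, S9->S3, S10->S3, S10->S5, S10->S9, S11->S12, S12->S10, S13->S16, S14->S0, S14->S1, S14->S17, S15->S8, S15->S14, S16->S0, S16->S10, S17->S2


BFS layer-by-layer from S17:
  dist 0: {S17}
  dist 1: {S2}
  dist 2: {S9}
  dist 3: {S3}
  dist 4: {S13}
  dist 5: {S16}
  dist 6: {S0, S10}
  dist 7: {S1, S5, S7}
  -> S5 reached at distance 7
Shortest path length = 7

7


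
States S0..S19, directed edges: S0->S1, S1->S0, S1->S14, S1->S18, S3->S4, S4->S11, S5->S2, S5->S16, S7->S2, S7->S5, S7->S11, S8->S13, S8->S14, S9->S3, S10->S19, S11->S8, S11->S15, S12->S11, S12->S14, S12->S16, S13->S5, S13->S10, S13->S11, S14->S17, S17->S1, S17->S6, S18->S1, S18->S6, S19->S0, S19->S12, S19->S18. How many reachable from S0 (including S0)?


BFS from S0:
  layer 0: {S0}
  layer 1: {S1}
  layer 2: {S14, S18}
  layer 3: {S6, S17}
Reachable set: {S0, S1, S6, S14, S17, S18}
Count = 6

6


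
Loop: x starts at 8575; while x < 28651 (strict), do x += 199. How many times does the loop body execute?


Step 1: x goes from 8575 toward 28651 by 199; the body runs while x<28651, so iterations = ceil((bound-start)/step)
Step 2: Distance=20076
Step 3: ceil(20076/199)=101

101


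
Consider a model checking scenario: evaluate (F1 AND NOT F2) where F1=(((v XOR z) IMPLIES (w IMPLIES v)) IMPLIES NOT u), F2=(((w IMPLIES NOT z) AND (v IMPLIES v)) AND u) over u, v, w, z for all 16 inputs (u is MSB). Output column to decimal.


F1 = (((v XOR z) IMPLIES (w IMPLIES v)) IMPLIES NOT u)
F2 = (((w IMPLIES NOT z) AND (v IMPLIES v)) AND u)
Counterexample to F1=>F2 is where F1=1 and F2=0.
Evaluate each row (bits = u,v,w,z, MSB first):
  row 0 [0000]: F1=1 F2=0 -> F1&~F2 -> 1
  row 1 [0001]: F1=1 F2=0 -> F1&~F2 -> 1
  row 2 [0010]: F1=1 F2=0 -> F1&~F2 -> 1
  row 3 [0011]: F1=1 F2=0 -> F1&~F2 -> 1
  row 4 [0100]: F1=1 F2=0 -> F1&~F2 -> 1
  row 5 [0101]: F1=1 F2=0 -> F1&~F2 -> 1
  row 6 [0110]: F1=1 F2=0 -> F1&~F2 -> 1
  row 7 [0111]: F1=1 F2=0 -> F1&~F2 -> 1
  row 8 [1000]: F1=0 F2=1 -> F1&~F2 -> 0
  row 9 [1001]: F1=0 F2=1 -> F1&~F2 -> 0
  row 10 [1010]: F1=0 F2=1 -> F1&~F2 -> 0
  row 11 [1011]: F1=1 F2=0 -> F1&~F2 -> 1
  row 12 [1100]: F1=0 F2=1 -> F1&~F2 -> 0
  row 13 [1101]: F1=0 F2=1 -> F1&~F2 -> 0
  row 14 [1110]: F1=0 F2=1 -> F1&~F2 -> 0
  row 15 [1111]: F1=0 F2=0 -> F1&~F2 -> 0
Full result column, 4 rows per line (u,v fixed per line; w,z runs 00..11 left to right):
  rows 0-3 [u,v=00]: 1111  = hex F
  rows 4-7 [u,v=01]: 1111  = hex F
  rows 8-11 [u,v=10]: 0001  = hex 1
  rows 12-15 [u,v=11]: 0000  = hex 0
Counterexample vector (row 0 .. row 15) = 1111111100010000
Output column grouped in 4s = 1111 1111 0001 0000 = 0xFF10
Convert to decimal digit by digit (value = value*16 + digit):
  F -> 15
  15*16 + 15 (F) = 255
  255*16 + 1 = 4081
  4081*16 + 0 = 65296
Decimal = 65296

65296


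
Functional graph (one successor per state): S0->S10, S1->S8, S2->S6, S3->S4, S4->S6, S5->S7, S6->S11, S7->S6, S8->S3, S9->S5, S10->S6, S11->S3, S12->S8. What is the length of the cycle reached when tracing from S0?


Trace from S0 until a state repeats:
  S0 -> S10 -> S6 -> S11 -> S3 -> S4 -> S6
S6 first seen at step 2, revisited at step 6.
Cycle length = 6 - 2 = 4

4


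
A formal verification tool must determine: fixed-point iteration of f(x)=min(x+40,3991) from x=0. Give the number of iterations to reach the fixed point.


Step 1: x=0, cap=3991, increment=40
Step 2: x grows by 40 each step until capped at 3991; fixed point is x=3991
Step 3: iterations = ceil(3991/40) = 100

100


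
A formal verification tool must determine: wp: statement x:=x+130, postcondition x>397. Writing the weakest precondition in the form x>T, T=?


Formula: wp(x:=E, P) = P[E/x] (substitute E for x in postcondition)
Step 1: Postcondition: x>397
Step 2: Substitute x+130 for x: x+130>397
Step 3: Solve for x: x > 397-130 = 267

267


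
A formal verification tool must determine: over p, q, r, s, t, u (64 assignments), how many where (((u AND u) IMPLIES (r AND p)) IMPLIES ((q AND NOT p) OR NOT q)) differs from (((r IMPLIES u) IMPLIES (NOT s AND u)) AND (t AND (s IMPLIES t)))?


F1 = (((u AND u) IMPLIES (r AND p)) IMPLIES ((q AND NOT p) OR NOT q))
F2 = (((r IMPLIES u) IMPLIES (NOT s AND u)) AND (t AND (s IMPLIES t)))
Evaluate both on each of 64 rows (bits = p,q,r,s,t,u):
  row 0 [000000]: F1=1 F2=0 (differ) -> 1
  row 1 [000001]: F1=1 F2=0 (differ) -> 1
  row 2 [000010]: F1=1 F2=0 (differ) -> 1
  row 3 [000011]: F1=1 F2=1 -> 0
  row 4 [000100]: F1=1 F2=0 (differ) -> 1
  (every remaining row is evaluated the same way; all 64 results are listed next)
Full result column, 8 rows per line (p,q,r fixed per line; s,t,u runs 000..111 left to right):
  rows 0-7 [p,q,r=000]: 11101111  (ones: 7)
  rows 8-15 [p,q,r=001]: 11001101  (ones: 5)
  rows 16-23 [p,q,r=010]: 11101111  (ones: 7)
  rows 24-31 [p,q,r=011]: 11001101  (ones: 5)
  rows 32-39 [p,q,r=100]: 11101111  (ones: 7)
  rows 40-47 [p,q,r=101]: 11001101  (ones: 5)
  rows 48-55 [p,q,r=110]: 01000101  (ones: 3)
  rows 56-63 [p,q,r=111]: 00110010  (ones: 3)
Disagreements = 7+5+7+5+7+5+3+3 = 42

42


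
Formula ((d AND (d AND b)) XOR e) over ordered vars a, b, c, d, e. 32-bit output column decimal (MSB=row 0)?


Formula: ((d AND (d AND b)) XOR e) over a, b, c, d, e (32 rows)
Evaluate each row (bits = a,b,c,d,e, MSB first):
  row 0 [00000]: ((0 AND (0 AND 0)) XOR 0) -> 0
  row 1 [00001]: ((0 AND (0 AND 0)) XOR 1) -> 1
  row 2 [00010]: ((1 AND (1 AND 0)) XOR 0) -> 0
  row 3 [00011]: ((1 AND (1 AND 0)) XOR 1) -> 1
  row 4 [00100]: ((0 AND (0 AND 0)) XOR 0) -> 0
  row 5 [00101]: ((0 AND (0 AND 0)) XOR 1) -> 1
  row 6 [00110]: ((1 AND (1 AND 0)) XOR 0) -> 0
  row 7 [00111]: ((1 AND (1 AND 0)) XOR 1) -> 1
  row 8 [01000]: ((0 AND (0 AND 1)) XOR 0) -> 0
  row 9 [01001]: ((0 AND (0 AND 1)) XOR 1) -> 1
  row 10 [01010]: ((1 AND (1 AND 1)) XOR 0) -> 1
  row 11 [01011]: ((1 AND (1 AND 1)) XOR 1) -> 0
  row 12 [01100]: ((0 AND (0 AND 1)) XOR 0) -> 0
  row 13 [01101]: ((0 AND (0 AND 1)) XOR 1) -> 1
  row 14 [01110]: ((1 AND (1 AND 1)) XOR 0) -> 1
  row 15 [01111]: ((1 AND (1 AND 1)) XOR 1) -> 0
  row 16 [10000]: ((0 AND (0 AND 0)) XOR 0) -> 0
  row 17 [10001]: ((0 AND (0 AND 0)) XOR 1) -> 1
  row 18 [10010]: ((1 AND (1 AND 0)) XOR 0) -> 0
  row 19 [10011]: ((1 AND (1 AND 0)) XOR 1) -> 1
  row 20 [10100]: ((0 AND (0 AND 0)) XOR 0) -> 0
  row 21 [10101]: ((0 AND (0 AND 0)) XOR 1) -> 1
  row 22 [10110]: ((1 AND (1 AND 0)) XOR 0) -> 0
  row 23 [10111]: ((1 AND (1 AND 0)) XOR 1) -> 1
  row 24 [11000]: ((0 AND (0 AND 1)) XOR 0) -> 0
  row 25 [11001]: ((0 AND (0 AND 1)) XOR 1) -> 1
  row 26 [11010]: ((1 AND (1 AND 1)) XOR 0) -> 1
  row 27 [11011]: ((1 AND (1 AND 1)) XOR 1) -> 0
  row 28 [11100]: ((0 AND (0 AND 1)) XOR 0) -> 0
  row 29 [11101]: ((0 AND (0 AND 1)) XOR 1) -> 1
  row 30 [11110]: ((1 AND (1 AND 1)) XOR 0) -> 1
  row 31 [11111]: ((1 AND (1 AND 1)) XOR 1) -> 0
Full result column, 4 rows per line (a,b,c fixed per line; d,e runs 00..11 left to right):
  rows 0-3 [a,b,c=000]: 0101  = hex 5
  rows 4-7 [a,b,c=001]: 0101  = hex 5
  rows 8-11 [a,b,c=010]: 0110  = hex 6
  rows 12-15 [a,b,c=011]: 0110  = hex 6
  rows 16-19 [a,b,c=100]: 0101  = hex 5
  rows 20-23 [a,b,c=101]: 0101  = hex 5
  rows 24-27 [a,b,c=110]: 0110  = hex 6
  rows 28-31 [a,b,c=111]: 0110  = hex 6
Output column (row 0 .. row 31) = 01010101011001100101010101100110
Output column grouped in 4s = 0101 0101 0110 0110 0101 0101 0110 0110 = 0x55665566
Convert to decimal digit by digit (value = value*16 + digit):
  5 -> 5
  5*16 + 5 = 85
  85*16 + 6 = 1366
  1366*16 + 6 = 21862
  21862*16 + 5 = 349797
  349797*16 + 5 = 5596757
  5596757*16 + 6 = 89548118
  89548118*16 + 6 = 1432769894
Decimal = 1432769894

1432769894


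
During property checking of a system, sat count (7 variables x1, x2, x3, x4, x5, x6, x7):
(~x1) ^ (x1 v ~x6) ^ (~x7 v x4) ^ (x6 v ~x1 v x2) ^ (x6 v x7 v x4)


CNF with 5 clauses over 7 vars (128 assignments).
An assignment satisfies CNF iff every clause has >=1 true literal.
Check each row (bits = x1,x2,x3,x4,x5,x6,x7; clause T/F shown):
  row 0 [0000000]: clauses=TTTTF -> 0
  row 1 [0000001]: clauses=TTFTT -> 0
  row 2 [0000010]: clauses=TFTTT -> 0
  row 3 [0000011]: clauses=TFFTT -> 0
  row 4 [0000100]: clauses=TTTTF -> 0
  (every remaining row is evaluated the same way; all 128 results are listed next)
Full result column, 8 rows per line (x1,x2,x3,x4 fixed per line; x5,x6,x7 runs 000..111 left to right):
  rows 0-7 [x1,x2,x3,x4=0000]: 00000000  (ones: 0)
  rows 8-15 [x1,x2,x3,x4=0001]: 11001100  (ones: 4)
  rows 16-23 [x1,x2,x3,x4=0010]: 00000000  (ones: 0)
  rows 24-31 [x1,x2,x3,x4=0011]: 11001100  (ones: 4)
  rows 32-39 [x1,x2,x3,x4=0100]: 00000000  (ones: 0)
  rows 40-47 [x1,x2,x3,x4=0101]: 11001100  (ones: 4)
  rows 48-55 [x1,x2,x3,x4=0110]: 00000000  (ones: 0)
  rows 56-63 [x1,x2,x3,x4=0111]: 11001100  (ones: 4)
  rows 64-71 [x1,x2,x3,x4=1000]: 00000000  (ones: 0)
  rows 72-79 [x1,x2,x3,x4=1001]: 00000000  (ones: 0)
  rows 80-87 [x1,x2,x3,x4=1010]: 00000000  (ones: 0)
  rows 88-95 [x1,x2,x3,x4=1011]: 00000000  (ones: 0)
  rows 96-103 [x1,x2,x3,x4=1100]: 00000000  (ones: 0)
  rows 104-111 [x1,x2,x3,x4=1101]: 00000000  (ones: 0)
  rows 112-119 [x1,x2,x3,x4=1110]: 00000000  (ones: 0)
  rows 120-127 [x1,x2,x3,x4=1111]: 00000000  (ones: 0)
Satisfying assignments = 0+4+0+4+0+4+0+4+0+0+0+0+0+0+0+0 = 16

16


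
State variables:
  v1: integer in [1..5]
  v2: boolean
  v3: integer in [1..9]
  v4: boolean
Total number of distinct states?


State space = product of domain sizes of all variables.
Domain sizes:
  v1 (integer in [1..5]): 5
  v2 (boolean): 2
  v3 (integer in [1..9]): 9
  v4 (boolean): 2
Product = 5 * 2 * 9 * 2 = 180

180


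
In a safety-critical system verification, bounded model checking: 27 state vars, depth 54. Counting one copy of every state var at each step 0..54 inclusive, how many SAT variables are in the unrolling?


BMC unrolls to depth k, creating one copy of each state var for steps 0..k.
Step count = 54 + 1 = 55 (steps 0 through 54)
Vars per step = 27
Total = 27 * 55 = 1485

1485


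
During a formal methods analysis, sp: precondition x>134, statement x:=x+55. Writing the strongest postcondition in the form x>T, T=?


Formula: sp(P, x:=E) = exists old_x. (x = E[old_x/x]) AND P[old_x/x] (old_x is the value of x before the assignment; eliminate old_x by solving x = E[old_x/x] for old_x)
Step 1: Precondition P: x>134, i.e. old_x > 134
Step 2: Assignment gives x = old_x + 55, so old_x = x - 55
Step 3: Substitute into P: x - 55 > 134
Step 4: Simplify: x > 134+55 = 189

189


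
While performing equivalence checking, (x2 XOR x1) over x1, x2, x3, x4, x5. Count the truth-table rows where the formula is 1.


Formula: (x2 XOR x1) over 5 vars (32 rows)
Evaluate each row (x1, x2, x3, x4, x5 as bits, MSB first):
  row 0 [00000]: (0 XOR 0) -> 0
  row 1 [00001]: (0 XOR 0) -> 0
  row 2 [00010]: (0 XOR 0) -> 0
  row 3 [00011]: (0 XOR 0) -> 0
  row 4 [00100]: (0 XOR 0) -> 0
  row 5 [00101]: (0 XOR 0) -> 0
  row 6 [00110]: (0 XOR 0) -> 0
  row 7 [00111]: (0 XOR 0) -> 0
  row 8 [01000]: (1 XOR 0) -> 1
  row 9 [01001]: (1 XOR 0) -> 1
  row 10 [01010]: (1 XOR 0) -> 1
  row 11 [01011]: (1 XOR 0) -> 1
  row 12 [01100]: (1 XOR 0) -> 1
  row 13 [01101]: (1 XOR 0) -> 1
  row 14 [01110]: (1 XOR 0) -> 1
  row 15 [01111]: (1 XOR 0) -> 1
  row 16 [10000]: (0 XOR 1) -> 1
  row 17 [10001]: (0 XOR 1) -> 1
  row 18 [10010]: (0 XOR 1) -> 1
  row 19 [10011]: (0 XOR 1) -> 1
  row 20 [10100]: (0 XOR 1) -> 1
  row 21 [10101]: (0 XOR 1) -> 1
  row 22 [10110]: (0 XOR 1) -> 1
  row 23 [10111]: (0 XOR 1) -> 1
  row 24 [11000]: (1 XOR 1) -> 0
  row 25 [11001]: (1 XOR 1) -> 0
  row 26 [11010]: (1 XOR 1) -> 0
  row 27 [11011]: (1 XOR 1) -> 0
  row 28 [11100]: (1 XOR 1) -> 0
  row 29 [11101]: (1 XOR 1) -> 0
  row 30 [11110]: (1 XOR 1) -> 0
  row 31 [11111]: (1 XOR 1) -> 0
Full result column, 8 rows per line (x1,x2 fixed per line; x3,x4,x5 runs 000..111 left to right):
  rows 0-7 [x1,x2=00]: 00000000  (ones: 0)
  rows 8-15 [x1,x2=01]: 11111111  (ones: 8)
  rows 16-23 [x1,x2=10]: 11111111  (ones: 8)
  rows 24-31 [x1,x2=11]: 00000000  (ones: 0)
Count of 1-rows = 0+8+8+0 = 16

16


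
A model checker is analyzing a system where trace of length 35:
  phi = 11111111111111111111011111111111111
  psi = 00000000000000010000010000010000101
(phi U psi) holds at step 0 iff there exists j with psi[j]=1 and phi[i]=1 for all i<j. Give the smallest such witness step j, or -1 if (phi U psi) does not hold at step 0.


(phi U psi) at 0: need smallest j with psi[j]=1 and phi[i]=1 for all i in [0,j).
Scan from step 0:
  step 0: phi=1, psi=0 -> continue
  step 1: phi=1, psi=0 -> continue
  step 2: phi=1, psi=0 -> continue
  step 3: phi=1, psi=0 -> continue
  step 15: psi=1 and phi held for [0,15) -> witness found
Witness step = 15

15


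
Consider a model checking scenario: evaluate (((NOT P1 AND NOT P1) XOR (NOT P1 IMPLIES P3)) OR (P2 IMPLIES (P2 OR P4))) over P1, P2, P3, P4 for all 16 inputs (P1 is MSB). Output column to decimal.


Formula: (((NOT P1 AND NOT P1) XOR (NOT P1 IMPLIES P3)) OR (P2 IMPLIES (P2 OR P4))) over P1, P2, P3, P4 (16 rows)
Evaluate each row (bits = P1,P2,P3,P4, MSB first):
  row 0 [0000]: (((NOT 0 AND NOT 0) XOR (NOT 0 IMPLIES 0)) OR (0 IMPLIES (0 OR 0))) -> 1
  row 1 [0001]: (((NOT 0 AND NOT 0) XOR (NOT 0 IMPLIES 0)) OR (0 IMPLIES (0 OR 1))) -> 1
  row 2 [0010]: (((NOT 0 AND NOT 0) XOR (NOT 0 IMPLIES 1)) OR (0 IMPLIES (0 OR 0))) -> 1
  row 3 [0011]: (((NOT 0 AND NOT 0) XOR (NOT 0 IMPLIES 1)) OR (0 IMPLIES (0 OR 1))) -> 1
  row 4 [0100]: (((NOT 0 AND NOT 0) XOR (NOT 0 IMPLIES 0)) OR (1 IMPLIES (1 OR 0))) -> 1
  row 5 [0101]: (((NOT 0 AND NOT 0) XOR (NOT 0 IMPLIES 0)) OR (1 IMPLIES (1 OR 1))) -> 1
  row 6 [0110]: (((NOT 0 AND NOT 0) XOR (NOT 0 IMPLIES 1)) OR (1 IMPLIES (1 OR 0))) -> 1
  row 7 [0111]: (((NOT 0 AND NOT 0) XOR (NOT 0 IMPLIES 1)) OR (1 IMPLIES (1 OR 1))) -> 1
  row 8 [1000]: (((NOT 1 AND NOT 1) XOR (NOT 1 IMPLIES 0)) OR (0 IMPLIES (0 OR 0))) -> 1
  row 9 [1001]: (((NOT 1 AND NOT 1) XOR (NOT 1 IMPLIES 0)) OR (0 IMPLIES (0 OR 1))) -> 1
  row 10 [1010]: (((NOT 1 AND NOT 1) XOR (NOT 1 IMPLIES 1)) OR (0 IMPLIES (0 OR 0))) -> 1
  row 11 [1011]: (((NOT 1 AND NOT 1) XOR (NOT 1 IMPLIES 1)) OR (0 IMPLIES (0 OR 1))) -> 1
  row 12 [1100]: (((NOT 1 AND NOT 1) XOR (NOT 1 IMPLIES 0)) OR (1 IMPLIES (1 OR 0))) -> 1
  row 13 [1101]: (((NOT 1 AND NOT 1) XOR (NOT 1 IMPLIES 0)) OR (1 IMPLIES (1 OR 1))) -> 1
  row 14 [1110]: (((NOT 1 AND NOT 1) XOR (NOT 1 IMPLIES 1)) OR (1 IMPLIES (1 OR 0))) -> 1
  row 15 [1111]: (((NOT 1 AND NOT 1) XOR (NOT 1 IMPLIES 1)) OR (1 IMPLIES (1 OR 1))) -> 1
Full result column, 4 rows per line (P1,P2 fixed per line; P3,P4 runs 00..11 left to right):
  rows 0-3 [P1,P2=00]: 1111  = hex F
  rows 4-7 [P1,P2=01]: 1111  = hex F
  rows 8-11 [P1,P2=10]: 1111  = hex F
  rows 12-15 [P1,P2=11]: 1111  = hex F
Output column (row 0 .. row 15) = 1111111111111111
Output column grouped in 4s = 1111 1111 1111 1111 = 0xFFFF
Convert to decimal digit by digit (value = value*16 + digit):
  F -> 15
  15*16 + 15 (F) = 255
  255*16 + 15 (F) = 4095
  4095*16 + 15 (F) = 65535
Decimal = 65535

65535


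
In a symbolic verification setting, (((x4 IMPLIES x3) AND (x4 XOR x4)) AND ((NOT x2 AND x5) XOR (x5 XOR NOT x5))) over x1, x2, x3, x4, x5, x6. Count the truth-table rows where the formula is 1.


Formula: (((x4 IMPLIES x3) AND (x4 XOR x4)) AND ((NOT x2 AND x5) XOR (x5 XOR NOT x5))) over 6 vars (64 rows)
Evaluate each row (x1, x2, x3, x4, x5, x6 as bits, MSB first):
  row 0 [000000]: (((0 IMPLIES 0) AND (0 XOR 0)) AND ((NOT 0 AND 0) XOR (0 XOR NOT 0))) -> 0
  row 1 [000001]: (((0 IMPLIES 0) AND (0 XOR 0)) AND ((NOT 0 AND 0) XOR (0 XOR NOT 0))) -> 0
  row 2 [000010]: (((0 IMPLIES 0) AND (0 XOR 0)) AND ((NOT 0 AND 1) XOR (1 XOR NOT 1))) -> 0
  row 3 [000011]: (((0 IMPLIES 0) AND (0 XOR 0)) AND ((NOT 0 AND 1) XOR (1 XOR NOT 1))) -> 0
  row 4 [000100]: (((1 IMPLIES 0) AND (1 XOR 1)) AND ((NOT 0 AND 0) XOR (0 XOR NOT 0))) -> 0
  (every remaining row is evaluated the same way; all 64 results are listed next)
Full result column, 8 rows per line (x1,x2,x3 fixed per line; x4,x5,x6 runs 000..111 left to right):
  rows 0-7 [x1,x2,x3=000]: 00000000  (ones: 0)
  rows 8-15 [x1,x2,x3=001]: 00000000  (ones: 0)
  rows 16-23 [x1,x2,x3=010]: 00000000  (ones: 0)
  rows 24-31 [x1,x2,x3=011]: 00000000  (ones: 0)
  rows 32-39 [x1,x2,x3=100]: 00000000  (ones: 0)
  rows 40-47 [x1,x2,x3=101]: 00000000  (ones: 0)
  rows 48-55 [x1,x2,x3=110]: 00000000  (ones: 0)
  rows 56-63 [x1,x2,x3=111]: 00000000  (ones: 0)
Count of 1-rows = 0+0+0+0+0+0+0+0 = 0

0


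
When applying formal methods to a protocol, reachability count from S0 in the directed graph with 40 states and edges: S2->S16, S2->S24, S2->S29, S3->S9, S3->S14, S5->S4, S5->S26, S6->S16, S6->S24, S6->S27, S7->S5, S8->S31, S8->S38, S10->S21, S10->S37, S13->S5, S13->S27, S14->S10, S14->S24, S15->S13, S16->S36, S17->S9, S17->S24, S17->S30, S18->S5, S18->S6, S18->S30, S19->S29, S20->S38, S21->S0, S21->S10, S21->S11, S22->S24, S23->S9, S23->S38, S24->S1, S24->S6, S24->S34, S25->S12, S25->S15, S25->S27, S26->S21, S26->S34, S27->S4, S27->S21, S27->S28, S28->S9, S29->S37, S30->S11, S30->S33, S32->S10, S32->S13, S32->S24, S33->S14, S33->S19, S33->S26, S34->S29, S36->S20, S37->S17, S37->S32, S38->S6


BFS from S0:
  layer 0: {S0}
Reachable set: {S0}
Count = 1

1


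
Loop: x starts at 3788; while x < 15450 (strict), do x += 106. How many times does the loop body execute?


Step 1: x goes from 3788 toward 15450 by 106; the body runs while x<15450, so iterations = ceil((bound-start)/step)
Step 2: Distance=11662
Step 3: ceil(11662/106)=111

111


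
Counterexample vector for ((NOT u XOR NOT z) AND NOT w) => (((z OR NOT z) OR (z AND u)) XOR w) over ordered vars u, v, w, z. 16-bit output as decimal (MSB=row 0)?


F1 = ((NOT u XOR NOT z) AND NOT w)
F2 = (((z OR NOT z) OR (z AND u)) XOR w)
Counterexample to F1=>F2 is where F1=1 and F2=0.
Evaluate each row (bits = u,v,w,z, MSB first):
  row 0 [0000]: F1=0 F2=1 -> F1&~F2 -> 0
  row 1 [0001]: F1=1 F2=1 -> F1&~F2 -> 0
  row 2 [0010]: F1=0 F2=0 -> F1&~F2 -> 0
  row 3 [0011]: F1=0 F2=0 -> F1&~F2 -> 0
  row 4 [0100]: F1=0 F2=1 -> F1&~F2 -> 0
  row 5 [0101]: F1=1 F2=1 -> F1&~F2 -> 0
  row 6 [0110]: F1=0 F2=0 -> F1&~F2 -> 0
  row 7 [0111]: F1=0 F2=0 -> F1&~F2 -> 0
  row 8 [1000]: F1=1 F2=1 -> F1&~F2 -> 0
  row 9 [1001]: F1=0 F2=1 -> F1&~F2 -> 0
  row 10 [1010]: F1=0 F2=0 -> F1&~F2 -> 0
  row 11 [1011]: F1=0 F2=0 -> F1&~F2 -> 0
  row 12 [1100]: F1=1 F2=1 -> F1&~F2 -> 0
  row 13 [1101]: F1=0 F2=1 -> F1&~F2 -> 0
  row 14 [1110]: F1=0 F2=0 -> F1&~F2 -> 0
  row 15 [1111]: F1=0 F2=0 -> F1&~F2 -> 0
Full result column, 4 rows per line (u,v fixed per line; w,z runs 00..11 left to right):
  rows 0-3 [u,v=00]: 0000  = hex 0
  rows 4-7 [u,v=01]: 0000  = hex 0
  rows 8-11 [u,v=10]: 0000  = hex 0
  rows 12-15 [u,v=11]: 0000  = hex 0
Counterexample vector (row 0 .. row 15) = 0000000000000000
Output column grouped in 4s = 0000 0000 0000 0000 = 0x0000
Convert to decimal digit by digit (value = value*16 + digit):
  0 -> 0
  0*16 + 0 = 0
  0*16 + 0 = 0
  0*16 + 0 = 0
Decimal = 0

0
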